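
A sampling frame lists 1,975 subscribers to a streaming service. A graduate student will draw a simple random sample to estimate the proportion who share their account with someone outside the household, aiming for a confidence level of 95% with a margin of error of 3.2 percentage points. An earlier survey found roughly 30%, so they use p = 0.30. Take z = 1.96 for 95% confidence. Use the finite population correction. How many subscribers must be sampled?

Unadjusted: n₀ = 1.96² × 0.30 × 0.70 / 0.032² ≈ 787.83, so n₀ = 788.
Finite population correction with N = 1,975: n = n₀ / (1 + (n₀−1)/N) = 788 / (1 + 787/1975) = 788 / 1.3985 ≈ 563.47.
Rounding up, n = 564.

564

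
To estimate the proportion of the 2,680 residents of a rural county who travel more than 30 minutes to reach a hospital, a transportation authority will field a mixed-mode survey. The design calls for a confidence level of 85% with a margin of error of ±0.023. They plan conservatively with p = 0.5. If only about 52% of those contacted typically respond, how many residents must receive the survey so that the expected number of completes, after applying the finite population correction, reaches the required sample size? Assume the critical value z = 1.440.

1381

Completed interviews needed (unadjusted): n₀ = 1.440² × 0.2500 / 0.023² ≈ 979.96 → 980.
FPC for N = 2,680: n = 980 / (1 + 979/2680) = 980 / 1.3653 ≈ 717.79 → 718.
At a 52% response rate, contacts needed = 718 / 0.52 ≈ 1380.77 → 1381.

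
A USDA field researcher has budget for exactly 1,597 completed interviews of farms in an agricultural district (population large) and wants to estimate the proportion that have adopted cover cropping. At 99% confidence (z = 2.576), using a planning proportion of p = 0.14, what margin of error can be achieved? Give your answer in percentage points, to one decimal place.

2.2

SE(p̂) = √[p(1−p)/n] = √[0.1204/1597] = 0.00868.
E = z × SE = 2.576 × 0.00868 = 0.02237, or 2.2 percentage points.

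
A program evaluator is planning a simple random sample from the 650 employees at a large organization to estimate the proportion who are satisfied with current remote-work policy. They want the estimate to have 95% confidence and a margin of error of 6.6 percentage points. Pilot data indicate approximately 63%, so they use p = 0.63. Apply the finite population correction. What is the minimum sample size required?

157

For 95% confidence, z = 1.960.
Unadjusted: n₀ = 1.960² × 0.63 × 0.37 / 0.066² ≈ 205.57, so n₀ = 206.
Finite population correction with N = 650: n = n₀ / (1 + (n₀−1)/N) = 206 / (1 + 205/650) = 206 / 1.3154 ≈ 156.61.
Rounding up, n = 157.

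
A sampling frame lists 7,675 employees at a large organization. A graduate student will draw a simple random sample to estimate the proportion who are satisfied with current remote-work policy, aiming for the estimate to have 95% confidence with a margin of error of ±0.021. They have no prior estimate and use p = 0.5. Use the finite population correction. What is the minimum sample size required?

For 95% confidence, z = 1.960.
Unadjusted: n₀ = 1.960² × 0.50 × 0.50 / 0.021² ≈ 2177.78, so n₀ = 2178.
Finite population correction with N = 7,675: n = n₀ / (1 + (n₀−1)/N) = 2178 / (1 + 2177/7675) = 2178 / 1.2836 ≈ 1696.73.
Rounding up, n = 1697.

1697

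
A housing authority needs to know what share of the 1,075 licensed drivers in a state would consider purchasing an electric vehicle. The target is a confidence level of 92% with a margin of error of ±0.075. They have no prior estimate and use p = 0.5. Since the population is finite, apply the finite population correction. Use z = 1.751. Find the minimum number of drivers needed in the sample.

Unadjusted: n₀ = 1.751² × 0.50 × 0.50 / 0.075² ≈ 136.27, so n₀ = 137.
Finite population correction with N = 1,075: n = n₀ / (1 + (n₀−1)/N) = 137 / (1 + 136/1075) = 137 / 1.1265 ≈ 121.61.
Rounding up, n = 122.

122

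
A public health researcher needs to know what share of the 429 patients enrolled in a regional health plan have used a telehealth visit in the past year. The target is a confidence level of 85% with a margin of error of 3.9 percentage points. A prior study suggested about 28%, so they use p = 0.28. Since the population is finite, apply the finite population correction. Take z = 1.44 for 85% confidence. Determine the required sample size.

Unadjusted: n₀ = 1.44² × 0.28 × 0.72 / 0.039² ≈ 274.84, so n₀ = 275.
Finite population correction with N = 429: n = n₀ / (1 + (n₀−1)/N) = 275 / (1 + 274/429) = 275 / 1.6387 ≈ 167.82.
Rounding up, n = 168.

168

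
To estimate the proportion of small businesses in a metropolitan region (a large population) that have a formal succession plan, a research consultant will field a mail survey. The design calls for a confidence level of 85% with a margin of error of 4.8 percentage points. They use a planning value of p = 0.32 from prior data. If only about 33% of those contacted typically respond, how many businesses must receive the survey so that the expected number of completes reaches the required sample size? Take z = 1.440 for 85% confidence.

Completed interviews needed: n₀ = 1.440² × 0.2176 / 0.048² ≈ 195.84 → 196.
At a 33% response rate, contacts needed = 196 / 0.33 ≈ 593.94 → 594.

594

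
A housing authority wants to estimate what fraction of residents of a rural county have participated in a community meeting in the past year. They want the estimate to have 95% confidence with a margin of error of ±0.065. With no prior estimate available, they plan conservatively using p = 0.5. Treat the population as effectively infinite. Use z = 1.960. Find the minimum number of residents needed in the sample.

With p = 0.5, p(1−p) = 0.25.
n = z²·p(1−p)/E² = 1.960² × 0.2500 / 0.065² = 3.8416 × 0.2500 / 0.004225 ≈ 227.31.
Rounding up gives n = 228.

228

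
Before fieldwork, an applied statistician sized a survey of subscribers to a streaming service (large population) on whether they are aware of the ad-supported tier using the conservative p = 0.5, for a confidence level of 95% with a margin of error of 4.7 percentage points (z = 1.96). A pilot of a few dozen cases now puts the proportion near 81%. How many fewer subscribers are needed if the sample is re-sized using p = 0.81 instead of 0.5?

Conservative (p = 0.5): n = 1.96² × 0.25 / 0.047² ≈ 434.77 → 435.
Using p = 0.81: p(1−p) = 0.1539, so n = 1.96² × 0.1539 / 0.047² ≈ 267.64 → 268.
Reduction: 435 − 268 = 167.

167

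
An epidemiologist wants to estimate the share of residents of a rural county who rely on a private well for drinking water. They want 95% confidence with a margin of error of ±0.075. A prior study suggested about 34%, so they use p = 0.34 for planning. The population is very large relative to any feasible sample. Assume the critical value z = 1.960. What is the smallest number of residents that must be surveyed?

With p = 0.34, p(1−p) = 0.2244.
n = z²·p(1−p)/E² = 1.960² × 0.2244 / 0.075² = 3.8416 × 0.2244 / 0.005625 ≈ 153.25.
Rounding up gives n = 154.

154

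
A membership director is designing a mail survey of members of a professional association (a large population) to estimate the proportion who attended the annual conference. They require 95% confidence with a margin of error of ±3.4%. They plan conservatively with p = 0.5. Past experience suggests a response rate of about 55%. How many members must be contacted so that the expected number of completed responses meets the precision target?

For 95% confidence, z = 1.960.
Completed interviews needed: n₀ = 1.960² × 0.2500 / 0.034² ≈ 830.80 → 831.
At a 55% response rate, contacts needed = 831 / 0.55 ≈ 1510.91 → 1511.

1511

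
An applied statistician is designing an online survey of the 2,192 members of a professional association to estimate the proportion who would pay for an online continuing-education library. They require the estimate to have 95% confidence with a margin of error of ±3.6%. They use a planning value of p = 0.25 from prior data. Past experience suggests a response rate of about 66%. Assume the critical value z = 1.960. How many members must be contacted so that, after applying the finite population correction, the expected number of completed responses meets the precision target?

Completed interviews needed (unadjusted): n₀ = 1.960² × 0.1875 / 0.036² ≈ 555.79 → 556.
FPC for N = 2,192: n = 556 / (1 + 555/2192) = 556 / 1.2532 ≈ 443.67 → 444.
At a 66% response rate, contacts needed = 444 / 0.66 ≈ 672.73 → 673.

673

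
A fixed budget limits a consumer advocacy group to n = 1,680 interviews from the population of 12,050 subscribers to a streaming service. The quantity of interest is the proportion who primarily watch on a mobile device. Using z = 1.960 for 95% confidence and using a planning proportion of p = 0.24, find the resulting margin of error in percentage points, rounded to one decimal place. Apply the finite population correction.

Finite-population factor: (N−n)/(N−1) = (12050−1680)/(12050−1) = 0.8607.
SE(p̂) = √[p(1−p)/n · (N−n)/(N−1)] = √[0.1824/1680 × 0.8607] = 0.00967.
E = z × SE = 1.960 × 0.00967 = 0.01895 ≈ 1.9 percentage points.

1.9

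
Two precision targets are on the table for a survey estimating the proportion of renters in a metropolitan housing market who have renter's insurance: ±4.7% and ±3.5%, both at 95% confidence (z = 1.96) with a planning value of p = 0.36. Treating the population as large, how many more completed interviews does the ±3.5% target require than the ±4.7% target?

322

At ±4.7%: n = 1.96² × 0.2304 / 0.047² ≈ 400.68 → 401.
At ±3.5%: n = 1.96² × 0.2304 / 0.035² ≈ 722.53 → 723.
Additional respondents: 723 − 401 = 322.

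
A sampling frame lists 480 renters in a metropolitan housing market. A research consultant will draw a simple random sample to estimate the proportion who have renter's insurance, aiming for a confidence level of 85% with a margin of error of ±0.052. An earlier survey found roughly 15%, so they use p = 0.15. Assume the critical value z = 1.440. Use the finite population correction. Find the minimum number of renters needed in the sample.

Unadjusted: n₀ = 1.440² × 0.15 × 0.85 / 0.052² ≈ 97.78, so n₀ = 98.
Finite population correction with N = 480: n = n₀ / (1 + (n₀−1)/N) = 98 / (1 + 97/480) = 98 / 1.2021 ≈ 81.53.
Rounding up, n = 82.

82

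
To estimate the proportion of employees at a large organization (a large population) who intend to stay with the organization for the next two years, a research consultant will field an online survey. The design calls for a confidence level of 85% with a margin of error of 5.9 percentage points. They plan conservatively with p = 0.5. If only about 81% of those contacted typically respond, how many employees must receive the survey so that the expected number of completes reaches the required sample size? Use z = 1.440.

Completed interviews needed: n₀ = 1.440² × 0.2500 / 0.059² ≈ 148.92 → 149.
At an 81% response rate, contacts needed = 149 / 0.81 ≈ 183.95 → 184.

184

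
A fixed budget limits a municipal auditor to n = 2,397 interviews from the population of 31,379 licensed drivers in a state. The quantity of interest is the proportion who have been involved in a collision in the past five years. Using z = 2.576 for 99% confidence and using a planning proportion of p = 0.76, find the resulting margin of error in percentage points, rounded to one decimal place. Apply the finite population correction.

2.2

Finite-population factor: (N−n)/(N−1) = (31379−2397)/(31379−1) = 0.9236.
SE(p̂) = √[p(1−p)/n · (N−n)/(N−1)] = √[0.1824/2397 × 0.9236] = 0.00838.
E = z × SE = 2.576 × 0.00838 = 0.02160 ≈ 2.2 percentage points.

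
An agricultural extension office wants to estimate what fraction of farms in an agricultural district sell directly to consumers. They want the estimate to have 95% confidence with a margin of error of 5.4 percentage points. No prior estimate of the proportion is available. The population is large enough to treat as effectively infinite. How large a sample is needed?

For 95% confidence, z = 1.960.
With no prior estimate, use p = 0.5, giving p(1−p) = 0.25.
n = z²·p(1−p)/E² = 1.960² × 0.2500 / 0.054² = 3.8416 × 0.2500 / 0.002916 ≈ 329.36.
Rounding up gives n = 330.

330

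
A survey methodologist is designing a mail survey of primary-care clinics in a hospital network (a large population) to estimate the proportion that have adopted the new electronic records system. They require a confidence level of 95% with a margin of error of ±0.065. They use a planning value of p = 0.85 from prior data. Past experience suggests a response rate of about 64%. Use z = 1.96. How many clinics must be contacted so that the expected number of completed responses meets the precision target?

182

Completed interviews needed: n₀ = 1.96² × 0.1275 / 0.065² ≈ 115.93 → 116.
At a 64% response rate, contacts needed = 116 / 0.64 ≈ 181.25 → 182.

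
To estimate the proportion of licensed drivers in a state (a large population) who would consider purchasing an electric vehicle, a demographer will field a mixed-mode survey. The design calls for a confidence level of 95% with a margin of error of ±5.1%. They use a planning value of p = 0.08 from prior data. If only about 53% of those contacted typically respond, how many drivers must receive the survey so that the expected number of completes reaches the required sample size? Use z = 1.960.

Completed interviews needed: n₀ = 1.960² × 0.0736 / 0.051² ≈ 108.71 → 109.
At a 53% response rate, contacts needed = 109 / 0.53 ≈ 205.66 → 206.

206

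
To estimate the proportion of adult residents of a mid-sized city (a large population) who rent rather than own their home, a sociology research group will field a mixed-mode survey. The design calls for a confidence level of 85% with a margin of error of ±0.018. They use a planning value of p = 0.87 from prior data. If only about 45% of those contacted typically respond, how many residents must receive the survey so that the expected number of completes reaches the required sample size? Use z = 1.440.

Completed interviews needed: n₀ = 1.440² × 0.1131 / 0.018² ≈ 723.84 → 724.
At a 45% response rate, contacts needed = 724 / 0.45 ≈ 1608.89 → 1609.

1609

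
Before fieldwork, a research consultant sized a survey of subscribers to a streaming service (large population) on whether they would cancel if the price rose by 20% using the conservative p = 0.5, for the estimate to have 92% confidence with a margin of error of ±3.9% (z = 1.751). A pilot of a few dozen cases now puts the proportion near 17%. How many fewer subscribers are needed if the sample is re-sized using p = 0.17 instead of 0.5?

219

Conservative (p = 0.5): n = 1.751² × 0.25 / 0.039² ≈ 503.94 → 504.
Using p = 0.17: p(1−p) = 0.1411, so n = 1.751² × 0.1411 / 0.039² ≈ 284.43 → 285.
Reduction: 504 − 285 = 219.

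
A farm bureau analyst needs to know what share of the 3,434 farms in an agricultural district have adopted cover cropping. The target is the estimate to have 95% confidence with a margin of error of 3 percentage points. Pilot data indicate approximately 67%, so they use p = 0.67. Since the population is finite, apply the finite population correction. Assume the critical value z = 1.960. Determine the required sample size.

Unadjusted: n₀ = 1.960² × 0.67 × 0.33 / 0.030² ≈ 943.75, so n₀ = 944.
Finite population correction with N = 3,434: n = n₀ / (1 + (n₀−1)/N) = 944 / (1 + 943/3434) = 944 / 1.2746 ≈ 740.62.
Rounding up, n = 741.

741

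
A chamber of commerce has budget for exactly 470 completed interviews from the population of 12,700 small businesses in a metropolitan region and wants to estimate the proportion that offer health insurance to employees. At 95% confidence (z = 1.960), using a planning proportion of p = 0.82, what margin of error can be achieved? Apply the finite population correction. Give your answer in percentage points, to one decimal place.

3.4

Finite-population factor: (N−n)/(N−1) = (12700−470)/(12700−1) = 0.9631.
SE(p̂) = √[p(1−p)/n · (N−n)/(N−1)] = √[0.1476/470 × 0.9631] = 0.01739.
E = z × SE = 1.960 × 0.01739 = 0.03409 ≈ 3.4 percentage points.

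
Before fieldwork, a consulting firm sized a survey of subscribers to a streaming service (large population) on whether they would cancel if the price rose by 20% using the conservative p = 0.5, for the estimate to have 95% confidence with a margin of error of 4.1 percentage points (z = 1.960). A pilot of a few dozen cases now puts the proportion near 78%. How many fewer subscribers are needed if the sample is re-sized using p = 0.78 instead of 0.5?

Conservative (p = 0.5): n = 1.960² × 0.25 / 0.041² ≈ 571.33 → 572.
Using p = 0.78: p(1−p) = 0.1716, so n = 1.960² × 0.1716 / 0.041² ≈ 392.16 → 393.
Reduction: 572 − 393 = 179.

179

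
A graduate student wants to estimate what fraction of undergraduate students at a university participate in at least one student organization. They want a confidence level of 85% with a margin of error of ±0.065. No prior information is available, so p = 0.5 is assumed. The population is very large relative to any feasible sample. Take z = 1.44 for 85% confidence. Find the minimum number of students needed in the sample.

123

With p = 0.5, p(1−p) = 0.25.
n = z²·p(1−p)/E² = 1.44² × 0.2500 / 0.065² = 2.0736 × 0.2500 / 0.004225 ≈ 122.70.
Rounding up gives n = 123.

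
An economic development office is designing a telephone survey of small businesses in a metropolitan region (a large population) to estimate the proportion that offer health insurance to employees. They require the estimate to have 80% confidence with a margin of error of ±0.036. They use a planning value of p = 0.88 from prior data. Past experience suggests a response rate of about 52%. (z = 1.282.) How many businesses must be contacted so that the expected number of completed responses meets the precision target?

258

Completed interviews needed: n₀ = 1.282² × 0.1056 / 0.036² ≈ 133.92 → 134.
At a 52% response rate, contacts needed = 134 / 0.52 ≈ 257.69 → 258.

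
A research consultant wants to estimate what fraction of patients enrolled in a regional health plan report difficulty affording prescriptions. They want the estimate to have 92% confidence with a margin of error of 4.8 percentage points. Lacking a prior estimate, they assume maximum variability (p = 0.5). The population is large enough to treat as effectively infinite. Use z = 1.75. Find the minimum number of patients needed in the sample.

With p = 0.5, p(1−p) = 0.25.
n = z²·p(1−p)/E² = 1.75² × 0.2500 / 0.048² = 3.0625 × 0.2500 / 0.002304 ≈ 332.30.
Rounding up gives n = 333.

333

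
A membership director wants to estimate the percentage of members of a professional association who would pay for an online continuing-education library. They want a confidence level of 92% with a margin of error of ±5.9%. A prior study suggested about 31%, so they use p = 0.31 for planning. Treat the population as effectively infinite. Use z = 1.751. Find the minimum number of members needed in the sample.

With p = 0.31, p(1−p) = 0.2139.
n = z²·p(1−p)/E² = 1.751² × 0.2139 / 0.059² = 3.0660 × 0.2139 / 0.003481 ≈ 188.40.
Rounding up gives n = 189.

189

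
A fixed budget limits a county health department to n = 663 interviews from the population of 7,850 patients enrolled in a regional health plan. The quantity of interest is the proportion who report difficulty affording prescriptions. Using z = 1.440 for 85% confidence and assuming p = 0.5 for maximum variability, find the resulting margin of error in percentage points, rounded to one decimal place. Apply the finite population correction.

2.7

Finite-population factor: (N−n)/(N−1) = (7850−663)/(7850−1) = 0.9157.
SE(p̂) = √[p(1−p)/n · (N−n)/(N−1)] = √[0.2500/663 × 0.9157] = 0.01858.
E = z × SE = 1.440 × 0.01858 = 0.02676 ≈ 2.7 percentage points.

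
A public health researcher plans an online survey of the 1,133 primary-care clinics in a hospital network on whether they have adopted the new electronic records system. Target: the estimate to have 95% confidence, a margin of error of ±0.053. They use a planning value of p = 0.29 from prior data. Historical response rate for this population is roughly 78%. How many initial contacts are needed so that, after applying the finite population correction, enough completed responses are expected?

For 95% confidence, z = 1.96.
Completed interviews needed (unadjusted): n₀ = 1.96² × 0.2059 / 0.053² ≈ 281.59 → 282.
FPC for N = 1,133: n = 282 / (1 + 281/1133) = 282 / 1.2480 ≈ 225.96 → 226.
At a 78% response rate, contacts needed = 226 / 0.78 ≈ 289.74 → 290.

290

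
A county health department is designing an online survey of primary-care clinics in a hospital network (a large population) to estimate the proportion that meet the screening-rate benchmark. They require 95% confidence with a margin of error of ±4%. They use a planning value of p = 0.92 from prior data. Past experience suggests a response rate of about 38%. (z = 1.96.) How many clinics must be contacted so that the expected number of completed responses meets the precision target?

466

Completed interviews needed: n₀ = 1.96² × 0.0736 / 0.040² ≈ 176.71 → 177.
At a 38% response rate, contacts needed = 177 / 0.38 ≈ 465.79 → 466.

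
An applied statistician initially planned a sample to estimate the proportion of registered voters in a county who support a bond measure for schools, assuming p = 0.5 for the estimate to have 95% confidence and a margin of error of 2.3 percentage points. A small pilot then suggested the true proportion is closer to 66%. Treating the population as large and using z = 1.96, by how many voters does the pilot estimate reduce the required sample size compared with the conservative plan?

Conservative (p = 0.5): n = 1.96² × 0.25 / 0.023² ≈ 1815.50 → 1816.
Using p = 0.66: p(1−p) = 0.2244, so n = 1.96² × 0.2244 / 0.023² ≈ 1629.59 → 1630.
Reduction: 1816 − 1630 = 186.

186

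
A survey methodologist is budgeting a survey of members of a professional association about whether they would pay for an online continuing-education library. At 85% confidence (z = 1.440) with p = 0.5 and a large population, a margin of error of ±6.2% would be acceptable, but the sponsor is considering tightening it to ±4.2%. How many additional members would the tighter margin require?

159

At ±6.2%: n = 1.440² × 0.2500 / 0.062² ≈ 134.86 → 135.
At ±4.2%: n = 1.440² × 0.2500 / 0.042² ≈ 293.88 → 294.
Additional respondents: 294 − 135 = 159.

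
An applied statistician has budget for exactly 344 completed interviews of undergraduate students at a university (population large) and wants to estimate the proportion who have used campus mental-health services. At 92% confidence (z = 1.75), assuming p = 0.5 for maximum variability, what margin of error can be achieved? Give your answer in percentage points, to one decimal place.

SE(p̂) = √[p(1−p)/n] = √[0.2500/344] = 0.02696.
E = z × SE = 1.75 × 0.02696 = 0.04718, or 4.7 percentage points.

4.7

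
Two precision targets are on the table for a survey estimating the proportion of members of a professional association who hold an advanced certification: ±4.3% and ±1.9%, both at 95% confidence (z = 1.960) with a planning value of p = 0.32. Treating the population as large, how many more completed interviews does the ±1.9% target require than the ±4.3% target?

At ±4.3%: n = 1.960² × 0.2176 / 0.043² ≈ 452.10 → 453.
At ±1.9%: n = 1.960² × 0.2176 / 0.019² ≈ 2315.60 → 2316.
Additional respondents: 2316 − 453 = 1863.

1863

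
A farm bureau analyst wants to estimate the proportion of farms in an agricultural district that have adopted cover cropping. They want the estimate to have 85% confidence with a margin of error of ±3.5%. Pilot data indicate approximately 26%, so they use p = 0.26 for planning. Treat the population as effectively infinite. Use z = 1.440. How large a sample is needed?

326

With p = 0.26, p(1−p) = 0.1924.
n = z²·p(1−p)/E² = 1.440² × 0.1924 / 0.035² = 2.0736 × 0.1924 / 0.001225 ≈ 325.68.
Rounding up gives n = 326.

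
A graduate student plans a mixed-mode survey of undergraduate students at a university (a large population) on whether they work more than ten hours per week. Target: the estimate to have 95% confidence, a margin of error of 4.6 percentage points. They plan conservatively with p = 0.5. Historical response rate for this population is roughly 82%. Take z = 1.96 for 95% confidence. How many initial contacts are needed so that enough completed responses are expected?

Completed interviews needed: n₀ = 1.96² × 0.2500 / 0.046² ≈ 453.88 → 454.
At an 82% response rate, contacts needed = 454 / 0.82 ≈ 553.66 → 554.

554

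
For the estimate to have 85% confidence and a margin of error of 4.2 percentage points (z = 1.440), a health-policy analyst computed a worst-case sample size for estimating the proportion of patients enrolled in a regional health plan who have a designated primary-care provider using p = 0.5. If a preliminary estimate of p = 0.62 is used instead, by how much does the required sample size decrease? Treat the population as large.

Conservative (p = 0.5): n = 1.440² × 0.25 / 0.042² ≈ 293.88 → 294.
Using p = 0.62: p(1−p) = 0.2356, so n = 1.440² × 0.2356 / 0.042² ≈ 276.95 → 277.
Reduction: 294 − 277 = 17.

17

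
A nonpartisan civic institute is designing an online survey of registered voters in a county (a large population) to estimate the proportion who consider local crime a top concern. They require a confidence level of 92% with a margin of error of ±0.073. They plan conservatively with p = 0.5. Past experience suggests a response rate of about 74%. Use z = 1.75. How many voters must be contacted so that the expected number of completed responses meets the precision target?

195

Completed interviews needed: n₀ = 1.75² × 0.2500 / 0.073² ≈ 143.67 → 144.
At a 74% response rate, contacts needed = 144 / 0.74 ≈ 194.59 → 195.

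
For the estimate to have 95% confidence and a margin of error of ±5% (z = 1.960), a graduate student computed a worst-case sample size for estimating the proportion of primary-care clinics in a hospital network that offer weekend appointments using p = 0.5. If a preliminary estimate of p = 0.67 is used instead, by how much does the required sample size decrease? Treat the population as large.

Conservative (p = 0.5): n = 1.960² × 0.25 / 0.050² ≈ 384.16 → 385.
Using p = 0.67: p(1−p) = 0.2211, so n = 1.960² × 0.2211 / 0.050² ≈ 339.75 → 340.
Reduction: 385 − 340 = 45.

45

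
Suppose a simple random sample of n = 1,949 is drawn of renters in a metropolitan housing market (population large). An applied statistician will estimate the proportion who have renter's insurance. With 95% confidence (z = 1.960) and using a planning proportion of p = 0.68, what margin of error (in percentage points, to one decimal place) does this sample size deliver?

SE(p̂) = √[p(1−p)/n] = √[0.2176/1949] = 0.01057.
E = z × SE = 1.960 × 0.01057 = 0.02071, or 2.1 percentage points.

2.1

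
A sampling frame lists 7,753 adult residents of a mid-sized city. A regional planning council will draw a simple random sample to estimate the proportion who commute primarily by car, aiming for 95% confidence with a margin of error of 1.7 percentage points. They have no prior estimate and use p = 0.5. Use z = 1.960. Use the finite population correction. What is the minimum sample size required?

Unadjusted: n₀ = 1.960² × 0.50 × 0.50 / 0.017² ≈ 3323.18, so n₀ = 3324.
Finite population correction with N = 7,753: n = n₀ / (1 + (n₀−1)/N) = 3324 / (1 + 3323/7753) = 3324 / 1.4286 ≈ 2326.74.
Rounding up, n = 2327.

2327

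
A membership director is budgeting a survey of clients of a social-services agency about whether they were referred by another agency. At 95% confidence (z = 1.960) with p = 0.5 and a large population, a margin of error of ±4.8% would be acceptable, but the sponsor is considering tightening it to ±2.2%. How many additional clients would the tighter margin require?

1568

At ±4.8%: n = 1.960² × 0.2500 / 0.048² ≈ 416.84 → 417.
At ±2.2%: n = 1.960² × 0.2500 / 0.022² ≈ 1984.30 → 1985.
Additional respondents: 1985 − 417 = 1568.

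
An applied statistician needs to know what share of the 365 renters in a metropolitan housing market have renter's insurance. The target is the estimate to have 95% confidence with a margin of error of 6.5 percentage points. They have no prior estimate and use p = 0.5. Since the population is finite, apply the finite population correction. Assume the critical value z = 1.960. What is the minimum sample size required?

141

Unadjusted: n₀ = 1.960² × 0.50 × 0.50 / 0.065² ≈ 227.31, so n₀ = 228.
Finite population correction with N = 365: n = n₀ / (1 + (n₀−1)/N) = 228 / (1 + 227/365) = 228 / 1.6219 ≈ 140.57.
Rounding up, n = 141.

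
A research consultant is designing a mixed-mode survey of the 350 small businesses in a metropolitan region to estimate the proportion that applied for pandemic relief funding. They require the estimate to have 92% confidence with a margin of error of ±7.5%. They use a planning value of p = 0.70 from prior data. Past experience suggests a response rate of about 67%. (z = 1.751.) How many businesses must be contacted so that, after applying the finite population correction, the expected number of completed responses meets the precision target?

Completed interviews needed (unadjusted): n₀ = 1.751² × 0.2100 / 0.075² ≈ 114.46 → 115.
FPC for N = 350: n = 115 / (1 + 114/350) = 115 / 1.3257 ≈ 86.75 → 87.
At a 67% response rate, contacts needed = 87 / 0.67 ≈ 129.85 → 130.

130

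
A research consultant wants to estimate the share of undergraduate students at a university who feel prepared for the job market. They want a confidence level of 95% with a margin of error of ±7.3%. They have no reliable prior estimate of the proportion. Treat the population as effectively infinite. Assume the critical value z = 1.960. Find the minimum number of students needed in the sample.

With no prior estimate, use p = 0.5, giving p(1−p) = 0.25.
n = z²·p(1−p)/E² = 1.960² × 0.2500 / 0.073² = 3.8416 × 0.2500 / 0.005329 ≈ 180.22.
Rounding up gives n = 181.

181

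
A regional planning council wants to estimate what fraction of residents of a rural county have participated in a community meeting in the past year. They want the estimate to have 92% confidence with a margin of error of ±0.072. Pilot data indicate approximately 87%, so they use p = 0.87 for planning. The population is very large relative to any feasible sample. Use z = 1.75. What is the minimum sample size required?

With p = 0.87, p(1−p) = 0.1131.
n = z²·p(1−p)/E² = 1.75² × 0.1131 / 0.072² = 3.0625 × 0.1131 / 0.005184 ≈ 66.81.
Rounding up gives n = 67.

67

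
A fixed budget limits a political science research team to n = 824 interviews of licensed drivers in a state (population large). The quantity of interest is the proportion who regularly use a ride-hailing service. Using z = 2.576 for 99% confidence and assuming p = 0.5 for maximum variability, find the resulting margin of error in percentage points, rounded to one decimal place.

4.5

SE(p̂) = √[p(1−p)/n] = √[0.2500/824] = 0.01742.
E = z × SE = 2.576 × 0.01742 = 0.04487, or 4.5 percentage points.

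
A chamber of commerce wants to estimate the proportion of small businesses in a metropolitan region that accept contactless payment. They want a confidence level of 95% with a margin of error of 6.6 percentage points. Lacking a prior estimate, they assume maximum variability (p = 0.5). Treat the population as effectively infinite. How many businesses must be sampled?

For 95% confidence, z = 1.960.
With p = 0.5, p(1−p) = 0.25.
n = z²·p(1−p)/E² = 1.960² × 0.2500 / 0.066² = 3.8416 × 0.2500 / 0.004356 ≈ 220.48.
Rounding up gives n = 221.

221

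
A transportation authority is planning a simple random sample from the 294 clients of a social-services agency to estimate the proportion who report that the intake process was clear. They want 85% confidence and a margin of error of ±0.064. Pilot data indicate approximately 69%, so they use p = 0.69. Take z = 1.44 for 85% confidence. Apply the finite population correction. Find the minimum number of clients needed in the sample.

80

Unadjusted: n₀ = 1.44² × 0.69 × 0.31 / 0.064² ≈ 108.29, so n₀ = 109.
Finite population correction with N = 294: n = n₀ / (1 + (n₀−1)/N) = 109 / (1 + 108/294) = 109 / 1.3673 ≈ 79.72.
Rounding up, n = 80.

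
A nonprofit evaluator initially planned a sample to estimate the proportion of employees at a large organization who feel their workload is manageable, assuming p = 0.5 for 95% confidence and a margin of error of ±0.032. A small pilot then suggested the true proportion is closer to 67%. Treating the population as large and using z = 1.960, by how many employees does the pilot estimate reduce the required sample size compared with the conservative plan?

Conservative (p = 0.5): n = 1.960² × 0.25 / 0.032² ≈ 937.89 → 938.
Using p = 0.67: p(1−p) = 0.2211, so n = 1.960² × 0.2211 / 0.032² ≈ 829.47 → 830.
Reduction: 938 − 830 = 108.

108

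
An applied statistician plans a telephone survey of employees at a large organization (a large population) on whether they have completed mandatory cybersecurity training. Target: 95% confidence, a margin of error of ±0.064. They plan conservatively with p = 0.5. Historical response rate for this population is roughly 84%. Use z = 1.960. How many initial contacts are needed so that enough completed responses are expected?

280

Completed interviews needed: n₀ = 1.960² × 0.2500 / 0.064² ≈ 234.47 → 235.
At an 84% response rate, contacts needed = 235 / 0.84 ≈ 279.76 → 280.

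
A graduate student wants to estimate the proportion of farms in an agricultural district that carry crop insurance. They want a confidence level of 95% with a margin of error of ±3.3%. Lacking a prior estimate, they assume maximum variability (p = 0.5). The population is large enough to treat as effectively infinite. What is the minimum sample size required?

882

For 95% confidence, z = 1.960.
With p = 0.5, p(1−p) = 0.25.
n = z²·p(1−p)/E² = 1.960² × 0.2500 / 0.033² = 3.8416 × 0.2500 / 0.001089 ≈ 881.91.
Rounding up gives n = 882.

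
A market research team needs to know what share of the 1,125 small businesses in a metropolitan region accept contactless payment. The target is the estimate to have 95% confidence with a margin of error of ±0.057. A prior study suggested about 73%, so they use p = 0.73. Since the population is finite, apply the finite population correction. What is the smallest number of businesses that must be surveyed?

For 95% confidence, z = 1.96.
Unadjusted: n₀ = 1.96² × 0.73 × 0.27 / 0.057² ≈ 233.05, so n₀ = 234.
Finite population correction with N = 1,125: n = n₀ / (1 + (n₀−1)/N) = 234 / (1 + 233/1125) = 234 / 1.2071 ≈ 193.85.
Rounding up, n = 194.

194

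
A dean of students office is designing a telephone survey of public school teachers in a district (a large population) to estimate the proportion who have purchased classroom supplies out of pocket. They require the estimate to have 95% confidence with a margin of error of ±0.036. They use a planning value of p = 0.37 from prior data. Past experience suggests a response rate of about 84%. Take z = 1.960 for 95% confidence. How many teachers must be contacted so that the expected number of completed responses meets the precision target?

Completed interviews needed: n₀ = 1.960² × 0.2331 / 0.036² ≈ 690.95 → 691.
At an 84% response rate, contacts needed = 691 / 0.84 ≈ 822.62 → 823.

823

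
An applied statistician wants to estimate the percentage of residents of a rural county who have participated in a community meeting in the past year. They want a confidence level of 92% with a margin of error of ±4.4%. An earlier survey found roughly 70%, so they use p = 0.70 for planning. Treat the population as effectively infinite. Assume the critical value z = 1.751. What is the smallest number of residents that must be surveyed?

333

With p = 0.70, p(1−p) = 0.2100.
n = z²·p(1−p)/E² = 1.751² × 0.2100 / 0.044² = 3.0660 × 0.2100 / 0.001936 ≈ 332.57.
Rounding up gives n = 333.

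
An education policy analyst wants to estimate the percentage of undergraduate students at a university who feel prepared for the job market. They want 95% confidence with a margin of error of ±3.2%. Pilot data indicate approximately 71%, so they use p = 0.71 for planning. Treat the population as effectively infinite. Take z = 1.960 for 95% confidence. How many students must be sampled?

With p = 0.71, p(1−p) = 0.2059.
n = z²·p(1−p)/E² = 1.960² × 0.2059 / 0.032² = 3.8416 × 0.2059 / 0.001024 ≈ 772.45.
Rounding up gives n = 773.

773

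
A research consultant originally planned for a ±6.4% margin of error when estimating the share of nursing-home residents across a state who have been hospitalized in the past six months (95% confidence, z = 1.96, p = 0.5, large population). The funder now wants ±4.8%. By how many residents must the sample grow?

182

At ±6.4%: n = 1.96² × 0.2500 / 0.064² ≈ 234.47 → 235.
At ±4.8%: n = 1.96² × 0.2500 / 0.048² ≈ 416.84 → 417.
Additional respondents: 417 − 235 = 182.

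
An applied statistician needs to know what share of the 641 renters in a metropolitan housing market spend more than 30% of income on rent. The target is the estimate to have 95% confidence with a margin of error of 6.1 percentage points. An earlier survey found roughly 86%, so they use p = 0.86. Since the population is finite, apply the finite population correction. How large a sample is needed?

For 95% confidence, z = 1.96.
Unadjusted: n₀ = 1.96² × 0.86 × 0.14 / 0.061² ≈ 124.30, so n₀ = 125.
Finite population correction with N = 641: n = n₀ / (1 + (n₀−1)/N) = 125 / (1 + 124/641) = 125 / 1.1934 ≈ 104.74.
Rounding up, n = 105.

105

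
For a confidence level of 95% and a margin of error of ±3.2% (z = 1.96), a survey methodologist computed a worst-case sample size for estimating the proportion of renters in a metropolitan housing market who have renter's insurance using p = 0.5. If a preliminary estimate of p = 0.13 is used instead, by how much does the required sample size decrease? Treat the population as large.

Conservative (p = 0.5): n = 1.96² × 0.25 / 0.032² ≈ 937.89 → 938.
Using p = 0.13: p(1−p) = 0.1131, so n = 1.96² × 0.1131 / 0.032² ≈ 424.30 → 425.
Reduction: 938 − 425 = 513.

513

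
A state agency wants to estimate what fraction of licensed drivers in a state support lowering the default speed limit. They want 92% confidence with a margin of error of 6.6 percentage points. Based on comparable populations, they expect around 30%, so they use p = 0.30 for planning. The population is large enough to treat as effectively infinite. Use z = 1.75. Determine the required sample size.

With p = 0.30, p(1−p) = 0.2100.
n = z²·p(1−p)/E² = 1.75² × 0.2100 / 0.066² = 3.0625 × 0.2100 / 0.004356 ≈ 147.64.
Rounding up gives n = 148.

148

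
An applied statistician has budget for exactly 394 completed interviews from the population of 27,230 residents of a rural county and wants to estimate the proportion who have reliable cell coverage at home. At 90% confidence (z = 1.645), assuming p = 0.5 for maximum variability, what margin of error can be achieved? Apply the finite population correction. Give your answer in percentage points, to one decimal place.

Finite-population factor: (N−n)/(N−1) = (27230−394)/(27230−1) = 0.9856.
SE(p̂) = √[p(1−p)/n · (N−n)/(N−1)] = √[0.2500/394 × 0.9856] = 0.02501.
E = z × SE = 1.645 × 0.02501 = 0.04114 ≈ 4.1 percentage points.

4.1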